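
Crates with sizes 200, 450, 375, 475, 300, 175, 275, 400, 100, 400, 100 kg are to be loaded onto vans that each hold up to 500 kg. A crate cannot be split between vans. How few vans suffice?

7

Total = 475 + 450 + 400 + 400 + 375 + 300 + 275 + 200 + 175 + 100 + 100 = 3250 kg.
Lower bound: ⌈3250/500⌉ = 7 vans.
A packing using 7 vans:
  van 1: 475 = 475
  van 2: 450 = 450
  van 3: 400 + 100 = 500
  van 4: 400 + 100 = 500
  van 5: 375 = 375
  van 6: 300 + 200 = 500
  van 7: 275 + 175 = 450
This matches the lower bound, so 7 is optimal.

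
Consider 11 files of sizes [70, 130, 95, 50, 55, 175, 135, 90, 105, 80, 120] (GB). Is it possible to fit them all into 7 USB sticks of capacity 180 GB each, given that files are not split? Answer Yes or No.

Yes

A valid assignment using 7 USB sticks:
  USB stick 1: 175 = 175
  USB stick 2: 135 = 135
  USB stick 3: 130 + 50 = 180
  USB stick 4: 120 + 55 = 175
  USB stick 5: 105 + 70 = 175
  USB stick 6: 95 + 80 = 175
  USB stick 7: 90 = 90
Every load is within 180 GB, so 7 USB sticks suffice.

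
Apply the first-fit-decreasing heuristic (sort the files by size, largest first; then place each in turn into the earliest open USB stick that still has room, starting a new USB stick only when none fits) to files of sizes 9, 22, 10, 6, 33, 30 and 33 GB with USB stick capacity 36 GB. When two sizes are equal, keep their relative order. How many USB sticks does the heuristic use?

Sorted descending: 33, 33, 30, 22, 10, 9, 6.
  33 → USB stick 1 (new)  [load 33/36]
  33 → USB stick 2 (new)  [load 33/36]
  30 → USB stick 3 (new)  [load 30/36]
  22 → USB stick 4 (new)  [load 22/36]
  10 → USB stick 4  [load 32/36]
  9 → USB stick 5 (new)  [load 9/36]
  6 → USB stick 3  [load 36/36]
5 USB sticks opened.

5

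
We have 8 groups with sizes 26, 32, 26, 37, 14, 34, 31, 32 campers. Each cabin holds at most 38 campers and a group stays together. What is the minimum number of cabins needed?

8

Total = 37 + 34 + 32 + 32 + 31 + 26 + 26 + 14 = 232 campers.
Lower bound: ⌈232/38⌉ = 7 cabins.
A packing using 8 cabins:
  cabin 1: 37 = 37
  cabin 2: 34 = 34
  cabin 3: 32 = 32
  cabin 4: 32 = 32
  cabin 5: 31 = 31
  cabin 6: 26 = 26
  cabin 7: 26 = 26
  cabin 8: 14 = 14
No arrangement into 7 cabins stays within capacity, so 8 is optimal.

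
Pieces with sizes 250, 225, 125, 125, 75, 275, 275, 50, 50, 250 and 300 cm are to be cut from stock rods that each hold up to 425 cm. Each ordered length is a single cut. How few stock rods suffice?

Total = 300 + 275 + 275 + 250 + 250 + 225 + 125 + 125 + 75 + 50 + 50 = 2000 cm.
Lower bound: ⌈2000/425⌉ = 5 stock rods.
Also, 6 pieces each exceed 425/2 cm, and no two of those can share a stock rod, so at least 6 stock rods are needed.
A packing using 6 stock rods:
  stock rod 1: 300 + 125 = 425
  stock rod 2: 275 + 125 = 400
  stock rod 3: 275 + 75 + 50 = 400
  stock rod 4: 250 + 50 = 300
  stock rod 5: 250 = 250
  stock rod 6: 225 = 225
This matches the lower bound, so 6 is optimal.

6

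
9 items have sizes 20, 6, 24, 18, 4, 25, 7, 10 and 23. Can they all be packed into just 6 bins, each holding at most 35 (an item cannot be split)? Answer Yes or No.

A valid assignment using 5 bins:
  bin 1: 25 + 10 = 35
  bin 2: 24 + 7 + 4 = 35
  bin 3: 23 + 6 = 29
  bin 4: 20 = 20
  bin 5: 18 = 18
That uses only 5 ≤ 6, so 6 bins are enough.

Yes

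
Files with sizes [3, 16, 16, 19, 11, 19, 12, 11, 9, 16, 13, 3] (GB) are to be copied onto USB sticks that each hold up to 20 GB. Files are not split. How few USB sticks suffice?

9

Total = 19 + 19 + 16 + 16 + 16 + 13 + 12 + 11 + 11 + 9 + 3 + 3 = 148 GB.
Lower bound: ⌈148/20⌉ = 8 USB sticks.
Also, 9 files each exceed 10 GB, and no two of those can share a USB stick, so at least 9 USB sticks are needed.
A packing using 9 USB sticks:
  USB stick 1: 19 = 19
  USB stick 2: 19 = 19
  USB stick 3: 16 + 3 = 19
  USB stick 4: 16 + 3 = 19
  USB stick 5: 16 = 16
  USB stick 6: 13 = 13
  USB stick 7: 12 = 12
  USB stick 8: 11 + 9 = 20
  USB stick 9: 11 = 11
This matches the lower bound, so 9 is optimal.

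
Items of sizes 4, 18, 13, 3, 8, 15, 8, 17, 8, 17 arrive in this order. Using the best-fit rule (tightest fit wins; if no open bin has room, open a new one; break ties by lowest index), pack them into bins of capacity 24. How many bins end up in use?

  4 → bin 1 (new)  [load 4/24]
  18 → bin 1  [load 22/24]
  13 → bin 2 (new)  [load 13/24]
  3 → bin 2  [load 16/24]
  8 → bin 2  [load 24/24]
  15 → bin 3 (new)  [load 15/24]
  8 → bin 3  [load 23/24]
  17 → bin 4 (new)  [load 17/24]
  8 → bin 5 (new)  [load 8/24]
  17 → bin 6 (new)  [load 17/24]
6 bins opened.

6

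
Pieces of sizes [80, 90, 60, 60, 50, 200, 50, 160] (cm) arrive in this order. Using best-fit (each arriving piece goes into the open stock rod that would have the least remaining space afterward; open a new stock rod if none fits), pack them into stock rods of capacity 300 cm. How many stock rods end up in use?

  80 → stock rod 1 (new)  [load 80/300]
  90 → stock rod 1  [load 170/300]
  60 → stock rod 1  [load 230/300]
  60 → stock rod 1  [load 290/300]
  50 → stock rod 2 (new)  [load 50/300]
  200 → stock rod 2  [load 250/300]
  50 → stock rod 2  [load 300/300]
  160 → stock rod 3 (new)  [load 160/300]
3 stock rods opened.

3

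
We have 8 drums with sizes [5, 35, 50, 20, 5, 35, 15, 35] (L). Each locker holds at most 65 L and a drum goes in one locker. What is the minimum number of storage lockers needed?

Total = 50 + 35 + 35 + 35 + 20 + 15 + 5 + 5 = 200 L.
Lower bound: ⌈200/65⌉ = 4 storage lockers.
A packing using 4 storage lockers:
  locker 1: 50 + 15 = 65
  locker 2: 35 + 20 + 5 + 5 = 65
  locker 3: 35 = 35
  locker 4: 35 = 35
This matches the lower bound, so 4 is optimal.

4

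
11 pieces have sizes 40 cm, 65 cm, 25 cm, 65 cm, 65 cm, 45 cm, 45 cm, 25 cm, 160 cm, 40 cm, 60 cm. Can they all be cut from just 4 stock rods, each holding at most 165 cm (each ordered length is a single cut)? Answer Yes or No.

Yes

A valid assignment using 4 stock rods:
  stock rod 1: 160 = 160
  stock rod 2: 65 + 65 + 25 = 155
  stock rod 3: 65 + 60 + 40 = 165
  stock rod 4: 45 + 45 + 40 + 25 = 155
Every load is within 165 cm, so 4 stock rods suffice.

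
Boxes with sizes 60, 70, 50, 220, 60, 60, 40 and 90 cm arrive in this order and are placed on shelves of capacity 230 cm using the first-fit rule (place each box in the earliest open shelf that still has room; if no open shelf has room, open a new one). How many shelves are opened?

  60 → shelf 1 (new)  [load 60/230]
  70 → shelf 1  [load 130/230]
  50 → shelf 1  [load 180/230]
  220 → shelf 2 (new)  [load 220/230]
  60 → shelf 3 (new)  [load 60/230]
  60 → shelf 3  [load 120/230]
  40 → shelf 1  [load 220/230]
  90 → shelf 3  [load 210/230]
3 shelves opened.

3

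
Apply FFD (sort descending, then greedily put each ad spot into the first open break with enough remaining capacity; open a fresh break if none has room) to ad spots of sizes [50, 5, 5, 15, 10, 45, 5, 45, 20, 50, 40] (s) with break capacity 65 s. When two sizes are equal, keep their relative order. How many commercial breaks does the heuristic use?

Sorted descending: 50, 50, 45, 45, 40, 20, 15, 10, 5, 5, 5.
  50 → break 1 (new)  [load 50/65]
  50 → break 2 (new)  [load 50/65]
  45 → break 3 (new)  [load 45/65]
  45 → break 4 (new)  [load 45/65]
  40 → break 5 (new)  [load 40/65]
  20 → break 3  [load 65/65]
  15 → break 1  [load 65/65]
  10 → break 2  [load 60/65]
  5 → break 2  [load 65/65]
  5 → break 4  [load 50/65]
  5 → break 4  [load 55/65]
5 commercial breaks opened.

5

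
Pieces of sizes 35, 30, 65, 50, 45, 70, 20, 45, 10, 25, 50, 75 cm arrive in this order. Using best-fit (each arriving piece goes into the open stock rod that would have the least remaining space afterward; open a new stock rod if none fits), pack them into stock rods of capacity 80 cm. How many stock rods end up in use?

  35 → stock rod 1 (new)  [load 35/80]
  30 → stock rod 1  [load 65/80]
  65 → stock rod 2 (new)  [load 65/80]
  50 → stock rod 3 (new)  [load 50/80]
  45 → stock rod 4 (new)  [load 45/80]
  70 → stock rod 5 (new)  [load 70/80]
  20 → stock rod 3  [load 70/80]
  45 → stock rod 6 (new)  [load 45/80]
  10 → stock rod 3  [load 80/80]
  25 → stock rod 4  [load 70/80]
  50 → stock rod 7 (new)  [load 50/80]
  75 → stock rod 8 (new)  [load 75/80]
8 stock rods opened.

8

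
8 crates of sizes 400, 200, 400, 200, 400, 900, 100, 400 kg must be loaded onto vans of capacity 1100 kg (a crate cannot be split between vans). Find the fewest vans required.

Total = 900 + 400 + 400 + 400 + 400 + 200 + 200 + 100 = 3000 kg.
Lower bound: ⌈3000/1100⌉ = 3 vans.
A packing using 3 vans:
  van 1: 900 + 200 = 1100
  van 2: 400 + 400 + 200 + 100 = 1100
  van 3: 400 + 400 = 800
This matches the lower bound, so 3 is optimal.

3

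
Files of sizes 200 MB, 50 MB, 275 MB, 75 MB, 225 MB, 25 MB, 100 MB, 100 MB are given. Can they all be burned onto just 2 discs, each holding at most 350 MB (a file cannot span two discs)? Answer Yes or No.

No

Total = 1050 MB; ⌈1050/350⌉ = 3.
At least 3 discs are required, but only 2 are allowed.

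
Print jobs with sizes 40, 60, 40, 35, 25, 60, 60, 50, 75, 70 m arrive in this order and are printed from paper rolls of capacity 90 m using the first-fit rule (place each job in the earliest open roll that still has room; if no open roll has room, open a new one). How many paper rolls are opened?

  40 → roll 1 (new)  [load 40/90]
  60 → roll 2 (new)  [load 60/90]
  40 → roll 1  [load 80/90]
  35 → roll 3 (new)  [load 35/90]
  25 → roll 2  [load 85/90]
  60 → roll 4 (new)  [load 60/90]
  60 → roll 5 (new)  [load 60/90]
  50 → roll 3  [load 85/90]
  75 → roll 6 (new)  [load 75/90]
  70 → roll 7 (new)  [load 70/90]
7 paper rolls opened.

7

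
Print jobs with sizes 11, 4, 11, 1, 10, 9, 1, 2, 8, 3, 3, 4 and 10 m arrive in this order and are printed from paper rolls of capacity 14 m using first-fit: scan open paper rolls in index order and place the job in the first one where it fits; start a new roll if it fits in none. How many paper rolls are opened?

6

  11 → roll 1 (new)  [load 11/14]
  4 → roll 2 (new)  [load 4/14]
  11 → roll 3 (new)  [load 11/14]
  1 → roll 1  [load 12/14]
  10 → roll 2  [load 14/14]
  9 → roll 4 (new)  [load 9/14]
  1 → roll 1  [load 13/14]
  2 → roll 3  [load 13/14]
  8 → roll 5 (new)  [load 8/14]
  3 → roll 4  [load 12/14]
  3 → roll 5  [load 11/14]
  4 → roll 6 (new)  [load 4/14]
  10 → roll 6  [load 14/14]
6 paper rolls opened.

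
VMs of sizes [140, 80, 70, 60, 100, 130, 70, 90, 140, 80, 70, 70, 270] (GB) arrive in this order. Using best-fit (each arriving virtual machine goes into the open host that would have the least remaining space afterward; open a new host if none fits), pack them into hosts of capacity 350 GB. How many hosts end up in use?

5

  140 → host 1 (new)  [load 140/350]
  80 → host 1  [load 220/350]
  70 → host 1  [load 290/350]
  60 → host 1  [load 350/350]
  100 → host 2 (new)  [load 100/350]
  130 → host 2  [load 230/350]
  70 → host 2  [load 300/350]
  90 → host 3 (new)  [load 90/350]
  140 → host 3  [load 230/350]
  80 → host 3  [load 310/350]
  70 → host 4 (new)  [load 70/350]
  70 → host 4  [load 140/350]
  270 → host 5 (new)  [load 270/350]
5 hosts opened.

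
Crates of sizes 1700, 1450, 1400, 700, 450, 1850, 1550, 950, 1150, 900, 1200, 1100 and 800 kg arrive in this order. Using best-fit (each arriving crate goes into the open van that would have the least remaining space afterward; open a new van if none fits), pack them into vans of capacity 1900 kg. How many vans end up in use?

10

  1700 → van 1 (new)  [load 1700/1900]
  1450 → van 2 (new)  [load 1450/1900]
  1400 → van 3 (new)  [load 1400/1900]
  700 → van 4 (new)  [load 700/1900]
  450 → van 2  [load 1900/1900]
  1850 → van 5 (new)  [load 1850/1900]
  1550 → van 6 (new)  [load 1550/1900]
  950 → van 4  [load 1650/1900]
  1150 → van 7 (new)  [load 1150/1900]
  900 → van 8 (new)  [load 900/1900]
  1200 → van 9 (new)  [load 1200/1900]
  1100 → van 10 (new)  [load 1100/1900]
  800 → van 10  [load 1900/1900]
10 vans opened.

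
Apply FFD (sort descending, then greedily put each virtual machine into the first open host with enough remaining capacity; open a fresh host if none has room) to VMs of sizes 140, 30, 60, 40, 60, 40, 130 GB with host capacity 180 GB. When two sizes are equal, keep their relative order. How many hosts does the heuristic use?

3

Sorted descending: 140, 130, 60, 60, 40, 40, 30.
  140 → host 1 (new)  [load 140/180]
  130 → host 2 (new)  [load 130/180]
  60 → host 3 (new)  [load 60/180]
  60 → host 3  [load 120/180]
  40 → host 1  [load 180/180]
  40 → host 2  [load 170/180]
  30 → host 3  [load 150/180]
3 hosts opened.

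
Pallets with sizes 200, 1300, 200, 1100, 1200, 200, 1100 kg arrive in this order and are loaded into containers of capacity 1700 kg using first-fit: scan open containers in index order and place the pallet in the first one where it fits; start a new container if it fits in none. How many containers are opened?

4

  200 → container 1 (new)  [load 200/1700]
  1300 → container 1  [load 1500/1700]
  200 → container 1  [load 1700/1700]
  1100 → container 2 (new)  [load 1100/1700]
  1200 → container 3 (new)  [load 1200/1700]
  200 → container 2  [load 1300/1700]
  1100 → container 4 (new)  [load 1100/1700]
4 containers opened.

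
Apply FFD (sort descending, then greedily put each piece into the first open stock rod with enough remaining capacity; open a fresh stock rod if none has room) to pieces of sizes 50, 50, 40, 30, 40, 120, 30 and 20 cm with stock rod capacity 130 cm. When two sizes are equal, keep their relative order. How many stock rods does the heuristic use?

3

Sorted descending: 120, 50, 50, 40, 40, 30, 30, 20.
  120 → stock rod 1 (new)  [load 120/130]
  50 → stock rod 2 (new)  [load 50/130]
  50 → stock rod 2  [load 100/130]
  40 → stock rod 3 (new)  [load 40/130]
  40 → stock rod 3  [load 80/130]
  30 → stock rod 2  [load 130/130]
  30 → stock rod 3  [load 110/130]
  20 → stock rod 3  [load 130/130]
3 stock rods opened.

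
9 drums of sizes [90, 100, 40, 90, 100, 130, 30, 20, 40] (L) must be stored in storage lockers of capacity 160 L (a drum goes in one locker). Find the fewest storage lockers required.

Total = 130 + 100 + 100 + 90 + 90 + 40 + 40 + 30 + 20 = 640 L.
Lower bound: ⌈640/160⌉ = 4 storage lockers.
Also, 5 drums each exceed 80 L, and no two of those can share a locker, so at least 5 storage lockers are needed.
A packing using 5 storage lockers:
  locker 1: 130 + 30 = 160
  locker 2: 100 + 40 + 20 = 160
  locker 3: 100 + 40 = 140
  locker 4: 90 = 90
  locker 5: 90 = 90
This matches the lower bound, so 5 is optimal.

5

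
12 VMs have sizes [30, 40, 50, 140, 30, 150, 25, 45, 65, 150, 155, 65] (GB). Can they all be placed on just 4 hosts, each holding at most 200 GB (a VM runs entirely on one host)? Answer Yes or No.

No

Total = 945 GB; ⌈945/200⌉ = 5.
At least 5 hosts are required, but only 4 are allowed.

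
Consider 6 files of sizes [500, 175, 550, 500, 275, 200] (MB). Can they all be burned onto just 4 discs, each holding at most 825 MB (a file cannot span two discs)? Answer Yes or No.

Yes

A valid assignment using 3 discs:
  disc 1: 550 + 275 = 825
  disc 2: 500 + 200 = 700
  disc 3: 500 + 175 = 675
That uses only 3 ≤ 4, so 4 discs are enough.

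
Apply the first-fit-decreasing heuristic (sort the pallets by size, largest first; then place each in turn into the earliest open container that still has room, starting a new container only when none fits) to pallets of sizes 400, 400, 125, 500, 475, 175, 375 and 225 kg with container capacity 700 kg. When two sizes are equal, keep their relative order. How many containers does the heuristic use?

Sorted descending: 500, 475, 400, 400, 375, 225, 175, 125.
  500 → container 1 (new)  [load 500/700]
  475 → container 2 (new)  [load 475/700]
  400 → container 3 (new)  [load 400/700]
  400 → container 4 (new)  [load 400/700]
  375 → container 5 (new)  [load 375/700]
  225 → container 2  [load 700/700]
  175 → container 1  [load 675/700]
  125 → container 3  [load 525/700]
5 containers opened.

5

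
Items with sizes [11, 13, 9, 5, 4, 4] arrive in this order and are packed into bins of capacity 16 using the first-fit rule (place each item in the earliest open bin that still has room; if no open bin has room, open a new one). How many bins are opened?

4

  11 → bin 1 (new)  [load 11/16]
  13 → bin 2 (new)  [load 13/16]
  9 → bin 3 (new)  [load 9/16]
  5 → bin 1  [load 16/16]
  4 → bin 3  [load 13/16]
  4 → bin 4 (new)  [load 4/16]
4 bins opened.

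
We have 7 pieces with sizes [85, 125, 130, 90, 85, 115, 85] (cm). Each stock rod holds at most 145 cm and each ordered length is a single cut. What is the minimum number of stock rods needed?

Total = 130 + 125 + 115 + 90 + 85 + 85 + 85 = 715 cm.
Lower bound: ⌈715/145⌉ = 5 stock rods.
Also, 7 pieces each exceed 145/2 cm, and no two of those can share a stock rod, so at least 7 stock rods are needed.
A packing using 7 stock rods:
  stock rod 1: 130 = 130
  stock rod 2: 125 = 125
  stock rod 3: 115 = 115
  stock rod 4: 90 = 90
  stock rod 5: 85 = 85
  stock rod 6: 85 = 85
  stock rod 7: 85 = 85
This matches the lower bound, so 7 is optimal.

7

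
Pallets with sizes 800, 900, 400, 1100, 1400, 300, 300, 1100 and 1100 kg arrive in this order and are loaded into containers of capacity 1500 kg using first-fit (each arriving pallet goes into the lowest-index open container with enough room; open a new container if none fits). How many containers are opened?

6

  800 → container 1 (new)  [load 800/1500]
  900 → container 2 (new)  [load 900/1500]
  400 → container 1  [load 1200/1500]
  1100 → container 3 (new)  [load 1100/1500]
  1400 → container 4 (new)  [load 1400/1500]
  300 → container 1  [load 1500/1500]
  300 → container 2  [load 1200/1500]
  1100 → container 5 (new)  [load 1100/1500]
  1100 → container 6 (new)  [load 1100/1500]
6 containers opened.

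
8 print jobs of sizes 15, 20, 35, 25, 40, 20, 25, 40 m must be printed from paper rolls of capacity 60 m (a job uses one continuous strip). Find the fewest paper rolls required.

4

Total = 40 + 40 + 35 + 25 + 25 + 20 + 20 + 15 = 220 m.
Lower bound: ⌈220/60⌉ = 4 paper rolls.
A packing using 4 paper rolls:
  roll 1: 40 + 20 = 60
  roll 2: 40 + 20 = 60
  roll 3: 35 + 25 = 60
  roll 4: 25 + 15 = 40
This matches the lower bound, so 4 is optimal.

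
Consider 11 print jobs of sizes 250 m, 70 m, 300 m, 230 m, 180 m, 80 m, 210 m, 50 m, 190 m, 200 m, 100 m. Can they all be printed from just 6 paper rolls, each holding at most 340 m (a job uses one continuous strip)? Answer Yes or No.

Total = 1860 m; ⌈1860/340⌉ = 6.
7 print jobs each exceed half the capacity and cannot share a roll, forcing at least 7 paper rolls.
At least 7 paper rolls are required, but only 6 are allowed.

No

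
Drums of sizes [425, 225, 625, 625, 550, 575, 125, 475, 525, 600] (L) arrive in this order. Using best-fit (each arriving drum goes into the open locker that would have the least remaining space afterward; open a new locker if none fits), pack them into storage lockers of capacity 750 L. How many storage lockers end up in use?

  425 → locker 1 (new)  [load 425/750]
  225 → locker 1  [load 650/750]
  625 → locker 2 (new)  [load 625/750]
  625 → locker 3 (new)  [load 625/750]
  550 → locker 4 (new)  [load 550/750]
  575 → locker 5 (new)  [load 575/750]
  125 → locker 2  [load 750/750]
  475 → locker 6 (new)  [load 475/750]
  525 → locker 7 (new)  [load 525/750]
  600 → locker 8 (new)  [load 600/750]
8 storage lockers opened.

8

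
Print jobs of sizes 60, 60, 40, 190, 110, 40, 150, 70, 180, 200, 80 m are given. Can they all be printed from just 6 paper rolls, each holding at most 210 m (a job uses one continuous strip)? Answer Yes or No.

Yes

A valid assignment using 6 paper rolls:
  roll 1: 200 = 200
  roll 2: 190 = 190
  roll 3: 180 = 180
  roll 4: 150 + 60 = 210
  roll 5: 110 + 80 = 190
  roll 6: 70 + 60 + 40 + 40 = 210
Every load is within 210 m, so 6 paper rolls suffice.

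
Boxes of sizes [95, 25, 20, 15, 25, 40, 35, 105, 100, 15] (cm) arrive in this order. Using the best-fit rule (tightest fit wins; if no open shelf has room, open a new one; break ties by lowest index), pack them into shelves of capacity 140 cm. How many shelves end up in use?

4

  95 → shelf 1 (new)  [load 95/140]
  25 → shelf 1  [load 120/140]
  20 → shelf 1  [load 140/140]
  15 → shelf 2 (new)  [load 15/140]
  25 → shelf 2  [load 40/140]
  40 → shelf 2  [load 80/140]
  35 → shelf 2  [load 115/140]
  105 → shelf 3 (new)  [load 105/140]
  100 → shelf 4 (new)  [load 100/140]
  15 → shelf 2  [load 130/140]
4 shelves opened.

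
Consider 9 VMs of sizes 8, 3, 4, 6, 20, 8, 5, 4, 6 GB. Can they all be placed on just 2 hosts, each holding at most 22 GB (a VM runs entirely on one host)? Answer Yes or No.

Total = 64 GB; ⌈64/22⌉ = 3.
At least 3 hosts are required, but only 2 are allowed.

No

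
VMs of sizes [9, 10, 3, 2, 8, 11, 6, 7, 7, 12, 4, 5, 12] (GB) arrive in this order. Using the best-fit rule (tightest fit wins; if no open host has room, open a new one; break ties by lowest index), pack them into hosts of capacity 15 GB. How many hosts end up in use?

7

  9 → host 1 (new)  [load 9/15]
  10 → host 2 (new)  [load 10/15]
  3 → host 2  [load 13/15]
  2 → host 2  [load 15/15]
  8 → host 3 (new)  [load 8/15]
  11 → host 4 (new)  [load 11/15]
  6 → host 1  [load 15/15]
  7 → host 3  [load 15/15]
  7 → host 5 (new)  [load 7/15]
  12 → host 6 (new)  [load 12/15]
  4 → host 4  [load 15/15]
  5 → host 5  [load 12/15]
  12 → host 7 (new)  [load 12/15]
7 hosts opened.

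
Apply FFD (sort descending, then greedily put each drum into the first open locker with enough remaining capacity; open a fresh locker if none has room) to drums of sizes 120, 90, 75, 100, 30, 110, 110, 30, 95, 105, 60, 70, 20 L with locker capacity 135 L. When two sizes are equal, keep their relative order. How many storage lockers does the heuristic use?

9

Sorted descending: 120, 110, 110, 105, 100, 95, 90, 75, 70, 60, 30, 30, 20.
  120 → locker 1 (new)  [load 120/135]
  110 → locker 2 (new)  [load 110/135]
  110 → locker 3 (new)  [load 110/135]
  105 → locker 4 (new)  [load 105/135]
  100 → locker 5 (new)  [load 100/135]
  95 → locker 6 (new)  [load 95/135]
  90 → locker 7 (new)  [load 90/135]
  75 → locker 8 (new)  [load 75/135]
  70 → locker 9 (new)  [load 70/135]
  60 → locker 8  [load 135/135]
  30 → locker 4  [load 135/135]
  30 → locker 5  [load 130/135]
  20 → locker 2  [load 130/135]
9 storage lockers opened.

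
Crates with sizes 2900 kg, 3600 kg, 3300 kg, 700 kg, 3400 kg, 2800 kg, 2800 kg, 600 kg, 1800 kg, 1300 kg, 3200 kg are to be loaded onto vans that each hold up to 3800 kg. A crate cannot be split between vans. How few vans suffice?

8

Total = 3600 + 3400 + 3300 + 3200 + 2900 + 2800 + 2800 + 1800 + 1300 + 700 + 600 = 26400 kg.
Lower bound: ⌈26400/3800⌉ = 7 vans.
A packing using 8 vans:
  van 1: 3600 = 3600
  van 2: 3400 = 3400
  van 3: 3300 = 3300
  van 4: 3200 + 600 = 3800
  van 5: 2900 + 700 = 3600
  van 6: 2800 = 2800
  van 7: 2800 = 2800
  van 8: 1800 + 1300 = 3100
No arrangement into 7 vans stays within capacity, so 8 is optimal.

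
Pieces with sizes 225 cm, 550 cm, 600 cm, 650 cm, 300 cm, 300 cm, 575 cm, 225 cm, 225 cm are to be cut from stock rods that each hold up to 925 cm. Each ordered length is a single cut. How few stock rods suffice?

5

Total = 650 + 600 + 575 + 550 + 300 + 300 + 225 + 225 + 225 = 3650 cm.
Lower bound: ⌈3650/925⌉ = 4 stock rods.
A packing using 5 stock rods:
  stock rod 1: 650 + 225 = 875
  stock rod 2: 600 + 300 = 900
  stock rod 3: 575 + 300 = 875
  stock rod 4: 550 + 225 = 775
  stock rod 5: 225 = 225
No arrangement into 4 stock rods stays within capacity, so 5 is optimal.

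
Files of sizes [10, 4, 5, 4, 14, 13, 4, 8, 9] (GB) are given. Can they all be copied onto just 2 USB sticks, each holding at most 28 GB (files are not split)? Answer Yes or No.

No

Total = 71 GB; ⌈71/28⌉ = 3.
At least 3 USB sticks are required, but only 2 are allowed.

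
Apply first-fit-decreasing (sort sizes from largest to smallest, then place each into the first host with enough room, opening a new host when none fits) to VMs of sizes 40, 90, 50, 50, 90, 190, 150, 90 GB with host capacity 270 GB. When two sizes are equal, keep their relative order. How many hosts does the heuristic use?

3

Sorted descending: 190, 150, 90, 90, 90, 50, 50, 40.
  190 → host 1 (new)  [load 190/270]
  150 → host 2 (new)  [load 150/270]
  90 → host 2  [load 240/270]
  90 → host 3 (new)  [load 90/270]
  90 → host 3  [load 180/270]
  50 → host 1  [load 240/270]
  50 → host 3  [load 230/270]
  40 → host 3  [load 270/270]
3 hosts opened.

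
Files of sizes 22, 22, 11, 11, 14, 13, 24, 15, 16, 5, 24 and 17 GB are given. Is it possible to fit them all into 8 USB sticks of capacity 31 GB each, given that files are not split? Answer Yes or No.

Yes

A valid assignment using 8 USB sticks:
  USB stick 1: 24 + 5 = 29
  USB stick 2: 24 = 24
  USB stick 3: 22 = 22
  USB stick 4: 22 = 22
  USB stick 5: 17 + 14 = 31
  USB stick 6: 16 + 15 = 31
  USB stick 7: 13 + 11 = 24
  USB stick 8: 11 = 11
Every load is within 31 GB, so 8 USB sticks suffice.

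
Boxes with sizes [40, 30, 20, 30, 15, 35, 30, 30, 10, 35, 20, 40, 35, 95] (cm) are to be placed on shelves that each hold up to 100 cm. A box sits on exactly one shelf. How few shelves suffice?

5

Total = 95 + 40 + 40 + 35 + 35 + 35 + 30 + 30 + 30 + 30 + 20 + 20 + 15 + 10 = 465 cm.
Lower bound: ⌈465/100⌉ = 5 shelves.
A packing using 5 shelves:
  shelf 1: 95 = 95
  shelf 2: 40 + 40 + 20 = 100
  shelf 3: 35 + 35 + 30 = 100
  shelf 4: 35 + 30 + 30 = 95
  shelf 5: 30 + 20 + 15 + 10 = 75
This matches the lower bound, so 5 is optimal.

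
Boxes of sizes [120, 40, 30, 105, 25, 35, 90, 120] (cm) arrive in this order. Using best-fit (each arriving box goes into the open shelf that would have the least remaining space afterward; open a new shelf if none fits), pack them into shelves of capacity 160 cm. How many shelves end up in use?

  120 → shelf 1 (new)  [load 120/160]
  40 → shelf 1  [load 160/160]
  30 → shelf 2 (new)  [load 30/160]
  105 → shelf 2  [load 135/160]
  25 → shelf 2  [load 160/160]
  35 → shelf 3 (new)  [load 35/160]
  90 → shelf 3  [load 125/160]
  120 → shelf 4 (new)  [load 120/160]
4 shelves opened.

4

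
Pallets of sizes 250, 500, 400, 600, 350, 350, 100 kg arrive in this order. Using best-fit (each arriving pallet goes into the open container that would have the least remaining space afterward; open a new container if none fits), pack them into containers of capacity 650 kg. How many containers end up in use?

5

  250 → container 1 (new)  [load 250/650]
  500 → container 2 (new)  [load 500/650]
  400 → container 1  [load 650/650]
  600 → container 3 (new)  [load 600/650]
  350 → container 4 (new)  [load 350/650]
  350 → container 5 (new)  [load 350/650]
  100 → container 2  [load 600/650]
5 containers opened.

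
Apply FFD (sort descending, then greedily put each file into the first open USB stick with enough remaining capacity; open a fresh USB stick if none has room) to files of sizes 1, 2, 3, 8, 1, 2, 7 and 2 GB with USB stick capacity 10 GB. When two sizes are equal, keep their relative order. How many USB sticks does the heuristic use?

3

Sorted descending: 8, 7, 3, 2, 2, 2, 1, 1.
  8 → USB stick 1 (new)  [load 8/10]
  7 → USB stick 2 (new)  [load 7/10]
  3 → USB stick 2  [load 10/10]
  2 → USB stick 1  [load 10/10]
  2 → USB stick 3 (new)  [load 2/10]
  2 → USB stick 3  [load 4/10]
  1 → USB stick 3  [load 5/10]
  1 → USB stick 3  [load 6/10]
3 USB sticks opened.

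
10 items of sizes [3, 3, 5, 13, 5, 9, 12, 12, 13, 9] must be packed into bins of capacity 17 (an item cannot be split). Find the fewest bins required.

Total = 13 + 13 + 12 + 12 + 9 + 9 + 5 + 5 + 3 + 3 = 84.
Lower bound: ⌈84/17⌉ = 5 bins.
Also, 6 items each exceed 17/2, and no two of those can share a bin, so at least 6 bins are needed.
A packing using 6 bins:
  bin 1: 13 + 3 = 16
  bin 2: 13 + 3 = 16
  bin 3: 12 + 5 = 17
  bin 4: 12 + 5 = 17
  bin 5: 9 = 9
  bin 6: 9 = 9
This matches the lower bound, so 6 is optimal.

6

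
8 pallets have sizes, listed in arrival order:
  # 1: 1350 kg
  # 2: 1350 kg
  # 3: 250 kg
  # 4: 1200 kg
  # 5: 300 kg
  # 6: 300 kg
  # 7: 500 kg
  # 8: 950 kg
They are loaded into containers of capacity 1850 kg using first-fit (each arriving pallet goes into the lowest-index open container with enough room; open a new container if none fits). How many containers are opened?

4

  1350 → container 1 (new)  [load 1350/1850]
  1350 → container 2 (new)  [load 1350/1850]
  250 → container 1  [load 1600/1850]
  1200 → container 3 (new)  [load 1200/1850]
  300 → container 2  [load 1650/1850]
  300 → container 3  [load 1500/1850]
  500 → container 4 (new)  [load 500/1850]
  950 → container 4  [load 1450/1850]
4 containers opened.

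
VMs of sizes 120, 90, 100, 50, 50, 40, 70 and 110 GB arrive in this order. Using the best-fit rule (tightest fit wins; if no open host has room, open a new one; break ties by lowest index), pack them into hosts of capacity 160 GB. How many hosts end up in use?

  120 → host 1 (new)  [load 120/160]
  90 → host 2 (new)  [load 90/160]
  100 → host 3 (new)  [load 100/160]
  50 → host 3  [load 150/160]
  50 → host 2  [load 140/160]
  40 → host 1  [load 160/160]
  70 → host 4 (new)  [load 70/160]
  110 → host 5 (new)  [load 110/160]
5 hosts opened.

5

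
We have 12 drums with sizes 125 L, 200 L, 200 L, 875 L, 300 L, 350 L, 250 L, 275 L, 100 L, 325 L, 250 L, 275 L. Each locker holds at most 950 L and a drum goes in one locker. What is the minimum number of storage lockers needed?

4

Total = 875 + 350 + 325 + 300 + 275 + 275 + 250 + 250 + 200 + 200 + 125 + 100 = 3525 L.
Lower bound: ⌈3525/950⌉ = 4 storage lockers.
A packing using 4 storage lockers:
  locker 1: 875 = 875
  locker 2: 350 + 325 + 275 = 950
  locker 3: 300 + 275 + 250 + 125 = 950
  locker 4: 250 + 200 + 200 + 100 = 750
This matches the lower bound, so 4 is optimal.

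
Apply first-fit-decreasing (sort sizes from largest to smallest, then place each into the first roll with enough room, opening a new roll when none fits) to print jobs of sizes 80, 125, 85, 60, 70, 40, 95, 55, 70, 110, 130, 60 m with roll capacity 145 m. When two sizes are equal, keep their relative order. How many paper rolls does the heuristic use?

Sorted descending: 130, 125, 110, 95, 85, 80, 70, 70, 60, 60, 55, 40.
  130 → roll 1 (new)  [load 130/145]
  125 → roll 2 (new)  [load 125/145]
  110 → roll 3 (new)  [load 110/145]
  95 → roll 4 (new)  [load 95/145]
  85 → roll 5 (new)  [load 85/145]
  80 → roll 6 (new)  [load 80/145]
  70 → roll 7 (new)  [load 70/145]
  70 → roll 7  [load 140/145]
  60 → roll 5  [load 145/145]
  60 → roll 6  [load 140/145]
  55 → roll 8 (new)  [load 55/145]
  40 → roll 4  [load 135/145]
8 paper rolls opened.

8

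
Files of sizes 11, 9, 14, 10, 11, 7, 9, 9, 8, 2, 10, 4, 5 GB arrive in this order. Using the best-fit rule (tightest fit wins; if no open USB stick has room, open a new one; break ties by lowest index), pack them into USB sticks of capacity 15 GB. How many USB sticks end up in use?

  11 → USB stick 1 (new)  [load 11/15]
  9 → USB stick 2 (new)  [load 9/15]
  14 → USB stick 3 (new)  [load 14/15]
  10 → USB stick 4 (new)  [load 10/15]
  11 → USB stick 5 (new)  [load 11/15]
  7 → USB stick 6 (new)  [load 7/15]
  9 → USB stick 7 (new)  [load 9/15]
  9 → USB stick 8 (new)  [load 9/15]
  8 → USB stick 6  [load 15/15]
  2 → USB stick 1  [load 13/15]
  10 → USB stick 9 (new)  [load 10/15]
  4 → USB stick 5  [load 15/15]
  5 → USB stick 4  [load 15/15]
9 USB sticks opened.

9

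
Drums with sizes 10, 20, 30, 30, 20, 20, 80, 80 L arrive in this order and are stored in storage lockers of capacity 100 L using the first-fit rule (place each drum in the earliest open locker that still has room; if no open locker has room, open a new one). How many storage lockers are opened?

4

  10 → locker 1 (new)  [load 10/100]
  20 → locker 1  [load 30/100]
  30 → locker 1  [load 60/100]
  30 → locker 1  [load 90/100]
  20 → locker 2 (new)  [load 20/100]
  20 → locker 2  [load 40/100]
  80 → locker 3 (new)  [load 80/100]
  80 → locker 4 (new)  [load 80/100]
4 storage lockers opened.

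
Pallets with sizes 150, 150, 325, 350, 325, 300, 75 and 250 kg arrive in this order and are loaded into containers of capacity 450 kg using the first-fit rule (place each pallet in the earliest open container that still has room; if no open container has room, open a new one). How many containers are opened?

  150 → container 1 (new)  [load 150/450]
  150 → container 1  [load 300/450]
  325 → container 2 (new)  [load 325/450]
  350 → container 3 (new)  [load 350/450]
  325 → container 4 (new)  [load 325/450]
  300 → container 5 (new)  [load 300/450]
  75 → container 1  [load 375/450]
  250 → container 6 (new)  [load 250/450]
6 containers opened.

6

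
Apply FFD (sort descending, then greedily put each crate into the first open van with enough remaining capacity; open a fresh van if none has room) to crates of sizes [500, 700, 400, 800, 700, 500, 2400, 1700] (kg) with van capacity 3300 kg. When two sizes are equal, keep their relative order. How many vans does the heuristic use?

3

Sorted descending: 2400, 1700, 800, 700, 700, 500, 500, 400.
  2400 → van 1 (new)  [load 2400/3300]
  1700 → van 2 (new)  [load 1700/3300]
  800 → van 1  [load 3200/3300]
  700 → van 2  [load 2400/3300]
  700 → van 2  [load 3100/3300]
  500 → van 3 (new)  [load 500/3300]
  500 → van 3  [load 1000/3300]
  400 → van 3  [load 1400/3300]
3 vans opened.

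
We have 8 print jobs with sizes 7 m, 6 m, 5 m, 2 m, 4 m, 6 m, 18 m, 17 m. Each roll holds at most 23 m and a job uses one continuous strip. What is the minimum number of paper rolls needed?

3

Total = 18 + 17 + 7 + 6 + 6 + 5 + 4 + 2 = 65 m.
Lower bound: ⌈65/23⌉ = 3 paper rolls.
A packing using 3 paper rolls:
  roll 1: 18 + 5 = 23
  roll 2: 17 + 6 = 23
  roll 3: 7 + 6 + 4 + 2 = 19
This matches the lower bound, so 3 is optimal.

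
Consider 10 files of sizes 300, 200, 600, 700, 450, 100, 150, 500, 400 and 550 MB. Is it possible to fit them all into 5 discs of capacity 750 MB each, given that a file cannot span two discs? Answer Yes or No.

Total = 3950 MB; ⌈3950/750⌉ = 6.
At least 6 discs are required, but only 5 are allowed.

No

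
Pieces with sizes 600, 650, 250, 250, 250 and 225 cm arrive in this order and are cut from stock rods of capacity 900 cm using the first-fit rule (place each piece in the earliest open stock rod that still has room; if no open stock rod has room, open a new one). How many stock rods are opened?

3

  600 → stock rod 1 (new)  [load 600/900]
  650 → stock rod 2 (new)  [load 650/900]
  250 → stock rod 1  [load 850/900]
  250 → stock rod 2  [load 900/900]
  250 → stock rod 3 (new)  [load 250/900]
  225 → stock rod 3  [load 475/900]
3 stock rods opened.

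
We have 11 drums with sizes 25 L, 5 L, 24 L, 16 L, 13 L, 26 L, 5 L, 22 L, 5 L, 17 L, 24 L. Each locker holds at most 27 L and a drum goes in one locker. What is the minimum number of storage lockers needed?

8

Total = 26 + 25 + 24 + 24 + 22 + 17 + 16 + 13 + 5 + 5 + 5 = 182 L.
Lower bound: ⌈182/27⌉ = 7 storage lockers.
A packing using 8 storage lockers:
  locker 1: 26 = 26
  locker 2: 25 = 25
  locker 3: 24 = 24
  locker 4: 24 = 24
  locker 5: 22 + 5 = 27
  locker 6: 17 + 5 + 5 = 27
  locker 7: 16 = 16
  locker 8: 13 = 13
No arrangement into 7 storage lockers stays within capacity, so 8 is optimal.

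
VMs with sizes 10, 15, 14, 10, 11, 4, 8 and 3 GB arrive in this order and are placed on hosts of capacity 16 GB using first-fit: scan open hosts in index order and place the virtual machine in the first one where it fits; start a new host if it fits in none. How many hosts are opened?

6

  10 → host 1 (new)  [load 10/16]
  15 → host 2 (new)  [load 15/16]
  14 → host 3 (new)  [load 14/16]
  10 → host 4 (new)  [load 10/16]
  11 → host 5 (new)  [load 11/16]
  4 → host 1  [load 14/16]
  8 → host 6 (new)  [load 8/16]
  3 → host 4  [load 13/16]
6 hosts opened.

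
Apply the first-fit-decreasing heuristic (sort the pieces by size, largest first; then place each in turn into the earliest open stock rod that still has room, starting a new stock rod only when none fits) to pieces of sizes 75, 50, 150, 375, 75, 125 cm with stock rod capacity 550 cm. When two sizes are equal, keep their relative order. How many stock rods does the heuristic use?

2

Sorted descending: 375, 150, 125, 75, 75, 50.
  375 → stock rod 1 (new)  [load 375/550]
  150 → stock rod 1  [load 525/550]
  125 → stock rod 2 (new)  [load 125/550]
  75 → stock rod 2  [load 200/550]
  75 → stock rod 2  [load 275/550]
  50 → stock rod 2  [load 325/550]
2 stock rods opened.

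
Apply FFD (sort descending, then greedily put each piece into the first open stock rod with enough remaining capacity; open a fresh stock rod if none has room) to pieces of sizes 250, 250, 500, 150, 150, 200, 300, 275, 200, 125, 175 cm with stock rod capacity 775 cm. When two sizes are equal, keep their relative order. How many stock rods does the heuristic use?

Sorted descending: 500, 300, 275, 250, 250, 200, 200, 175, 150, 150, 125.
  500 → stock rod 1 (new)  [load 500/775]
  300 → stock rod 2 (new)  [load 300/775]
  275 → stock rod 1  [load 775/775]
  250 → stock rod 2  [load 550/775]
  250 → stock rod 3 (new)  [load 250/775]
  200 → stock rod 2  [load 750/775]
  200 → stock rod 3  [load 450/775]
  175 → stock rod 3  [load 625/775]
  150 → stock rod 3  [load 775/775]
  150 → stock rod 4 (new)  [load 150/775]
  125 → stock rod 4  [load 275/775]
4 stock rods opened.

4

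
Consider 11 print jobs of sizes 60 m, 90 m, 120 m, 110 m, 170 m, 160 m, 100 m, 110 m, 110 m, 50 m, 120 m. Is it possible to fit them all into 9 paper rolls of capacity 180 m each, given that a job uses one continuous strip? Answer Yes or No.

Yes

A valid assignment using 9 paper rolls:
  roll 1: 170 = 170
  roll 2: 160 = 160
  roll 3: 120 + 60 = 180
  roll 4: 120 + 50 = 170
  roll 5: 110 = 110
  roll 6: 110 = 110
  roll 7: 110 = 110
  roll 8: 100 = 100
  roll 9: 90 = 90
Every load is within 180 m, so 9 paper rolls suffice.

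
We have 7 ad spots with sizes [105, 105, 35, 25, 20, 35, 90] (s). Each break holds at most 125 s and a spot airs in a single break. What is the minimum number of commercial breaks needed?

Total = 105 + 105 + 90 + 35 + 35 + 25 + 20 = 415 s.
Lower bound: ⌈415/125⌉ = 4 commercial breaks.
A packing using 4 commercial breaks:
  break 1: 105 + 20 = 125
  break 2: 105 = 105
  break 3: 90 + 35 = 125
  break 4: 35 + 25 = 60
This matches the lower bound, so 4 is optimal.

4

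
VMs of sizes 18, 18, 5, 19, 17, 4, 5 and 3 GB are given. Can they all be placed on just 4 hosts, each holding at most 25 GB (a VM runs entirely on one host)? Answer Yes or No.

A valid assignment using 4 hosts:
  host 1: 19 + 5 = 24
  host 2: 18 + 5 = 23
  host 3: 18 + 4 + 3 = 25
  host 4: 17 = 17
Every load is within 25 GB, so 4 hosts suffice.

Yes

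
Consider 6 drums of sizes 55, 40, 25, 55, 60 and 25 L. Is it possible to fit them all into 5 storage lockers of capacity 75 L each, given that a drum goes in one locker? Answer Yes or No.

Yes

A valid assignment using 5 storage lockers:
  locker 1: 60 = 60
  locker 2: 55 = 55
  locker 3: 55 = 55
  locker 4: 40 + 25 = 65
  locker 5: 25 = 25
Every load is within 75 L, so 5 storage lockers suffice.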